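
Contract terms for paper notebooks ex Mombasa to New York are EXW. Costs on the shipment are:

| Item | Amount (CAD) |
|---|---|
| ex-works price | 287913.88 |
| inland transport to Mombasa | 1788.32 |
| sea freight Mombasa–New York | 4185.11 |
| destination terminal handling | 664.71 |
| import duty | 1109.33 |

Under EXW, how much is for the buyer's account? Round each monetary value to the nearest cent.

Buyer's account: CAD 7747.47

EXW: the seller makes goods available at their premises; the buyer bears all onward costs.
Seller's account: goods 287913.88 = 287913.88
Buyer's account: inland to port 1788.32 + freight 4185.11 + destination terminal 664.71 + duty 1109.33 = 7747.47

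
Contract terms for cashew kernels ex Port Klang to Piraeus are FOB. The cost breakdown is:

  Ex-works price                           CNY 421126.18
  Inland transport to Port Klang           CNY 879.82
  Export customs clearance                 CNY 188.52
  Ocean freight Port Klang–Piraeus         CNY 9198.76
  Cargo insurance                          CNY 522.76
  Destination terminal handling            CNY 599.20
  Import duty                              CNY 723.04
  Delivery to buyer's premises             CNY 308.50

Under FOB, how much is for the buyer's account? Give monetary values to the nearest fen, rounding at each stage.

FOB: the seller bears costs until goods are on board at the origin port; the buyer bears freight, insurance and all costs thereafter.
Seller's account: goods 421126.18 + inland to port 879.82 + export clearance 188.52 = 422194.52
Buyer's account: freight 9198.76 + insurance 522.76 + destination terminal 599.20 + duty 723.04 + delivery 308.50 = 11352.26

Buyer's account: CNY 11352.26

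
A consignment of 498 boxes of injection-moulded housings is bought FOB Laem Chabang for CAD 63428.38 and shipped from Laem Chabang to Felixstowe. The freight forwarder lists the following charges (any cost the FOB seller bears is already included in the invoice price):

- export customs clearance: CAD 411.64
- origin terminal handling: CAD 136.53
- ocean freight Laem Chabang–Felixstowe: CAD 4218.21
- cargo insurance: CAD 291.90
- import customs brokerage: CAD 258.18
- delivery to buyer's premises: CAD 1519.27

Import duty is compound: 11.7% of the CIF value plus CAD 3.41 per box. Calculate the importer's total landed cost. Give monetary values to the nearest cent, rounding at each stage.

Total landed cost: CAD 79362.92

FOB: the seller bears costs until goods are on board at the origin port; the buyer bears freight, insurance and all costs thereafter.
Already in the invoice (seller's account under FOB): export clearance, origin terminal — exclude.
CIF value = FOB price + freight + insurance = 63428.38 + 4218.21 + 291.90 = 67938.49
Ad valorem component: 67938.49 × 11.7% = 7948.80
Specific component: 498 × 3.41 = 1698.18
Import duty = 7948.80 + 1698.18 = 9646.98
Buyer bears: freight 4218.21 + insurance 291.90 + brokerage 258.18 + delivery 1519.27 + duty 9646.98 = 15934.54
Landed cost = invoice 63428.38 + 15934.54 = 79362.92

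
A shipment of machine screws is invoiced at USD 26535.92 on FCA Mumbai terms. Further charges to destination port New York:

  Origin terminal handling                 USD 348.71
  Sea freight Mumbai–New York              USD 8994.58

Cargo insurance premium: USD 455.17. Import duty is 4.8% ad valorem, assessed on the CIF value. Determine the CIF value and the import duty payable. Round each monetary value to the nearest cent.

CIF value: USD 36334.38; import duty: USD 1744.05

CIF = FCA price + pre-shipment costs + freight + insurance
CIF = 26535.92 + 348.71 + 8994.58 + 455.17 = 36334.38
Import duty = 36334.38 × 4.8% = 1744.05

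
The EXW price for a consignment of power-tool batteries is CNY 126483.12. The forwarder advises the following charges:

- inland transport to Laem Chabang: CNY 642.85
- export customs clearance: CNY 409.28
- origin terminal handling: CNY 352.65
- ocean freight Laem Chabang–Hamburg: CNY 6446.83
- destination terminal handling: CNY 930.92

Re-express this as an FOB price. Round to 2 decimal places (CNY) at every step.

Not relevant to the conversion: freight, destination terminal — on the buyer under both terms; not part of either seller's price.
From EXW to FOB, the seller additionally bears: inland to port, export clearance, origin terminal.
FOB price = 126483.12 + 642.85 + 409.28 + 352.65 = 127887.90

FOB price: CNY 127887.90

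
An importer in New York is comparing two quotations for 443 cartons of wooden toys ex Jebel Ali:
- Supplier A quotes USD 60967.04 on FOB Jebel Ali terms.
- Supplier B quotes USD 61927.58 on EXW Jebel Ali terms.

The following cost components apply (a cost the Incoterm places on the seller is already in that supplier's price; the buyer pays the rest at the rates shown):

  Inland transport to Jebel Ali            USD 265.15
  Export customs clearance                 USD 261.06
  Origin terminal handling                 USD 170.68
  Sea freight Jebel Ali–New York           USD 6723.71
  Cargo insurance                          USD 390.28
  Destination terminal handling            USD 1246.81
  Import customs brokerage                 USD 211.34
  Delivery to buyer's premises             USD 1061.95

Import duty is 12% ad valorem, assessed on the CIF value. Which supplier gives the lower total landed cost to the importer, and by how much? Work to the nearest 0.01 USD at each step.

Supplier A is cheaper by USD 1856.33

Supplier A (FOB):
CIF value = FOB price + freight + insurance = 60967.04 + 6723.71 + 390.28 = 68081.03
Import duty = 68081.03 × 12% = 8169.72
Buyer bears (A): 6723.71 + 390.28 + 1246.81 + 211.34 + 1061.95 = 9634.09
Landed cost (A) = invoice 60967.04 + 9634.09 + duty 8169.72 = 78770.85
Supplier B (EXW):
CIF value = EXW price + inland to port + export clearance + origin terminal + freight + insurance = 61927.58 + 265.15 + 261.06 + 170.68 + 6723.71 + 390.28 = 69738.46
Import duty = 69738.46 × 12% = 8368.62
Buyer bears (B): 265.15 + 261.06 + 170.68 + 6723.71 + 390.28 + 1246.81 + 211.34 + 1061.95 = 10330.98
Landed cost (B) = invoice 61927.58 + 10330.98 + duty 8368.62 = 80627.18
Difference = |78770.85 − 80627.18| = 1856.33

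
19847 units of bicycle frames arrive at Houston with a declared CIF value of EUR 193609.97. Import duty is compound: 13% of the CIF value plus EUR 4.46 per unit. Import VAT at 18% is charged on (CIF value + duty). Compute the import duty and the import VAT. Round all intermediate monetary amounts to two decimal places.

Import duty: EUR 113686.92; import VAT: EUR 55313.44

Ad valorem component: 193609.97 × 13% = 25169.30
Specific component: 19847 × 4.46 = 88517.62
Import duty = 25169.30 + 88517.62 = 113686.92
VAT base = CIF + duty = 193609.97 + 113686.92 = 307296.89
Import VAT = 307296.89 × 18% = 55313.44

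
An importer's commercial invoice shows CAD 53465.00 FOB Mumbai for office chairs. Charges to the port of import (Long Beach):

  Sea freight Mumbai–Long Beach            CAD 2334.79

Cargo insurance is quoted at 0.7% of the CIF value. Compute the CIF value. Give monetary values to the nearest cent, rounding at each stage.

CIF value: CAD 56193.14

Let C be the CIF value. C = FOB price + freight + 0.7% × C
C − 0.7% × C = 53465.00 + 2334.79
0.993 × C = 55799.79
C = 55799.79 / 0.993 = 56193.14
Insurance premium = 0.7% × 56193.14 = 393.35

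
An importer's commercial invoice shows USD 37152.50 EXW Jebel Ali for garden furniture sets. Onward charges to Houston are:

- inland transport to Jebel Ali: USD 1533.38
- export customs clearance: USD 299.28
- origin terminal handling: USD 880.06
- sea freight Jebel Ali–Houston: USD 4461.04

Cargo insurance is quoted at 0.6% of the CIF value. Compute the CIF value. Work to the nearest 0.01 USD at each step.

CIF value: USD 44593.82

Let C be the CIF value. C = EXW price + pre-shipment costs + freight + 0.6% × C
C − 0.6% × C = 37152.50 + 1533.38 + 299.28 + 880.06 + 4461.04
0.994 × C = 44326.26
C = 44326.26 / 0.994 = 44593.82
Insurance premium = 0.6% × 44593.82 = 267.56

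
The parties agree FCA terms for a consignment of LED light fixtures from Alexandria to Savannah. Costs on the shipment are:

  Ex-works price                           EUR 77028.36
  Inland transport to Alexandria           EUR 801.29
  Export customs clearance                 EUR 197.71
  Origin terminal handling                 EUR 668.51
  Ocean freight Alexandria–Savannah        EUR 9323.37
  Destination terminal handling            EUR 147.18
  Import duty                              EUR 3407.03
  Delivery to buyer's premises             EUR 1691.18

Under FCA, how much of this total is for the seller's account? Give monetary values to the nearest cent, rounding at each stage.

FCA: the seller delivers export-cleared goods to the carrier; the buyer bears costs from that point.
Seller's account: goods 77028.36 + inland to port 801.29 + export clearance 197.71 = 78027.36
Buyer's account: origin terminal 668.51 + freight 9323.37 + destination terminal 147.18 + duty 3407.03 + delivery 1691.18 = 15237.27

Seller's account: EUR 78027.36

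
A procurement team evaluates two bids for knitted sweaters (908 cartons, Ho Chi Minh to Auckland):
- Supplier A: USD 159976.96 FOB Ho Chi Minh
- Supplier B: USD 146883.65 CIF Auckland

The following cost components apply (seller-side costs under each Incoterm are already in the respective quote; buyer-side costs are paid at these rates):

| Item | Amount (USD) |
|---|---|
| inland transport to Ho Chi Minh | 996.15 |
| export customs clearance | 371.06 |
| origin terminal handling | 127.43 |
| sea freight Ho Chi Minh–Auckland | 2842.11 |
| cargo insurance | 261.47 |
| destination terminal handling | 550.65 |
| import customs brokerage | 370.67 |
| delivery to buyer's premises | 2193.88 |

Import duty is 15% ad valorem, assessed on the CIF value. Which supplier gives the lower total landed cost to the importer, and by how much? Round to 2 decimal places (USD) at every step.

Supplier A (FOB):
CIF value = FOB price + freight + insurance = 159976.96 + 2842.11 + 261.47 = 163080.54
Import duty = 163080.54 × 15% = 24462.08
Buyer bears (A): 2842.11 + 261.47 + 550.65 + 370.67 + 2193.88 = 6218.78
Landed cost (A) = invoice 159976.96 + 6218.78 + duty 24462.08 = 190657.82
Supplier B (CIF):
The CIF price already equals the CIF value: 146883.65
Import duty = 146883.65 × 15% = 22032.55
Buyer bears (B): 550.65 + 370.67 + 2193.88 = 3115.20
Landed cost (B) = invoice 146883.65 + 3115.20 + duty 22032.55 = 172031.40
Difference = |190657.82 − 172031.40| = 18626.42

Supplier B is cheaper by USD 18626.42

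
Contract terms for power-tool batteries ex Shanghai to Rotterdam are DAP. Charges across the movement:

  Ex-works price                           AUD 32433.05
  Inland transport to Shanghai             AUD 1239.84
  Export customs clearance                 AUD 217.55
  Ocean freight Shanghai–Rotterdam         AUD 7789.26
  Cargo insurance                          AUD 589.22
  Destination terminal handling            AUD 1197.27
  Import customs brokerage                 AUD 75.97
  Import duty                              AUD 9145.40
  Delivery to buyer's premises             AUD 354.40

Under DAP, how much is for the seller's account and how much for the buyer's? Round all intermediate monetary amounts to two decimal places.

DAP: the seller bears all costs to the named destination except import duty and clearance.
Seller's account: goods 32433.05 + inland to port 1239.84 + export clearance 217.55 + freight 7789.26 + insurance 589.22 + destination terminal 1197.27 + delivery 354.40 = 43820.59
Buyer's account: brokerage 75.97 + duty 9145.40 = 9221.37

Seller: AUD 43820.59; buyer: AUD 9221.37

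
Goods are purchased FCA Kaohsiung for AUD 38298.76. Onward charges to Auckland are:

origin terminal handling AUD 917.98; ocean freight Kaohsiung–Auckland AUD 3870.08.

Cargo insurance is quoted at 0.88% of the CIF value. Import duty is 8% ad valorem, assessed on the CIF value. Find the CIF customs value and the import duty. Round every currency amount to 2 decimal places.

CIF value: AUD 43469.35; import duty: AUD 3477.55

Let C be the CIF value. C = FCA price + pre-shipment costs + freight + 0.88% × C
C − 0.88% × C = 38298.76 + 917.98 + 3870.08
0.9912 × C = 43086.82
C = 43086.82 / 0.9912 = 43469.35
Insurance premium = 0.88% × 43469.35 = 382.53
Import duty = 43469.35 × 8% = 3477.55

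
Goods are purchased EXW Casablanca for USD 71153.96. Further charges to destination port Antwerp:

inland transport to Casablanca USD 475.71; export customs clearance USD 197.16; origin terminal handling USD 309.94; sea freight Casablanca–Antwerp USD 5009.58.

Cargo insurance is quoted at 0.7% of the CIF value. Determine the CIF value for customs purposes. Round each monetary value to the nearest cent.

CIF value: USD 77690.18

Let C be the CIF value. C = EXW price + pre-shipment costs + freight + 0.7% × C
C − 0.7% × C = 71153.96 + 475.71 + 197.16 + 309.94 + 5009.58
0.993 × C = 77146.35
C = 77146.35 / 0.993 = 77690.18
Insurance premium = 0.7% × 77690.18 = 543.83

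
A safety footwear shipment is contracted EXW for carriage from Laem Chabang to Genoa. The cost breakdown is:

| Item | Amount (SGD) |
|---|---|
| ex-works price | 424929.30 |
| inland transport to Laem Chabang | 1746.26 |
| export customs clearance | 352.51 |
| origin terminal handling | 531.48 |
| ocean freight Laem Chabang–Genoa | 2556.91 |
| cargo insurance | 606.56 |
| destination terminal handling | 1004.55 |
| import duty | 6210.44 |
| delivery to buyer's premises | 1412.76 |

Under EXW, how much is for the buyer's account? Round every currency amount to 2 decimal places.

EXW: the seller makes goods available at their premises; the buyer bears all onward costs.
Seller's account: goods 424929.30 = 424929.30
Buyer's account: inland to port 1746.26 + export clearance 352.51 + origin terminal 531.48 + freight 2556.91 + insurance 606.56 + destination terminal 1004.55 + duty 6210.44 + delivery 1412.76 = 14421.47

Buyer's account: SGD 14421.47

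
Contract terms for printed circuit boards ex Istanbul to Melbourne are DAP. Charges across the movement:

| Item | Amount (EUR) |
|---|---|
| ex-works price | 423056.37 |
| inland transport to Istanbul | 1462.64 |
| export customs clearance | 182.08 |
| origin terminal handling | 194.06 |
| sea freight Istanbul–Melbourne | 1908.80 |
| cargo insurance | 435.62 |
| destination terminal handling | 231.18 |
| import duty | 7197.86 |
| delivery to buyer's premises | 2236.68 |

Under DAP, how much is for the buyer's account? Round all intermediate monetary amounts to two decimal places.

DAP: the seller bears all costs to the named destination except import duty and clearance.
Seller's account: goods 423056.37 + inland to port 1462.64 + export clearance 182.08 + origin terminal 194.06 + freight 1908.80 + insurance 435.62 + destination terminal 231.18 + delivery 2236.68 = 429707.43
Buyer's account: duty 7197.86 = 7197.86

Buyer's account: EUR 7197.86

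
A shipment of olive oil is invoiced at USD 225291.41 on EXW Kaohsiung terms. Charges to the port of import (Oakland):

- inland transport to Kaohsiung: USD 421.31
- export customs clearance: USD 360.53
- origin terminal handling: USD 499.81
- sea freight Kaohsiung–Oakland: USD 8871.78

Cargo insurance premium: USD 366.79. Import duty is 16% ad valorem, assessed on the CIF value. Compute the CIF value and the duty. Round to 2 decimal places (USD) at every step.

CIF = EXW price + pre-shipment costs + freight + insurance
CIF = 225291.41 + 421.31 + 360.53 + 499.81 + 8871.78 + 366.79 = 235811.63
Import duty = 235811.63 × 16% = 37729.86

CIF value: USD 235811.63; import duty: USD 37729.86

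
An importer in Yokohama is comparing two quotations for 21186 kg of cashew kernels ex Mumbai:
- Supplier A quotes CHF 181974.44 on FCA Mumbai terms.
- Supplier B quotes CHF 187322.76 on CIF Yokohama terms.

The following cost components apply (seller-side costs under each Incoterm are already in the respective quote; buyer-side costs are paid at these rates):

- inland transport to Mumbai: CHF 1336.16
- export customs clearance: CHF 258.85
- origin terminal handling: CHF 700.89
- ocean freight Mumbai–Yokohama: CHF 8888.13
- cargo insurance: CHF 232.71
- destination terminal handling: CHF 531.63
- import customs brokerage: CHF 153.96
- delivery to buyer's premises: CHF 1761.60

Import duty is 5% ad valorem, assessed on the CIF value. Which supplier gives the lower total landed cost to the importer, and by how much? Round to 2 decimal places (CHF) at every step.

Supplier A (FCA):
CIF value = FCA price + origin terminal + freight + insurance = 181974.44 + 700.89 + 8888.13 + 232.71 = 191796.17
Import duty = 191796.17 × 5% = 9589.81
Buyer bears (A): 700.89 + 8888.13 + 232.71 + 531.63 + 153.96 + 1761.60 = 12268.92
Landed cost (A) = invoice 181974.44 + 12268.92 + duty 9589.81 = 203833.17
Supplier B (CIF):
The CIF price already equals the CIF value: 187322.76
Import duty = 187322.76 × 5% = 9366.14
Buyer bears (B): 531.63 + 153.96 + 1761.60 = 2447.19
Landed cost (B) = invoice 187322.76 + 2447.19 + duty 9366.14 = 199136.09
Difference = |203833.17 − 199136.09| = 4697.08

Supplier B is cheaper by CHF 4697.08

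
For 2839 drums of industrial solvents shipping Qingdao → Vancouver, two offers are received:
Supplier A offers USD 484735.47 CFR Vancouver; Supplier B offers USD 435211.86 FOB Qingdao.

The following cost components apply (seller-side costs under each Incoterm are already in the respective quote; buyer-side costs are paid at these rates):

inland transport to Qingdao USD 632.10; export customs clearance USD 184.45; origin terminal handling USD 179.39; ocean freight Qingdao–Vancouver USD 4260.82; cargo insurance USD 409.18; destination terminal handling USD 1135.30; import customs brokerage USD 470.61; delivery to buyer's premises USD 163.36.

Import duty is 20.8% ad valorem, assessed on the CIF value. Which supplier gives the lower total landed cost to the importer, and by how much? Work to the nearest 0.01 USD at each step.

Supplier B is cheaper by USD 54677.45

Supplier A (CFR):
CIF value = CFR price + insurance = 484735.47 + 409.18 = 485144.65
Import duty = 485144.65 × 20.8% = 100910.09
Buyer bears (A): 409.18 + 1135.30 + 470.61 + 163.36 = 2178.45
Landed cost (A) = invoice 484735.47 + 2178.45 + duty 100910.09 = 587824.01
Supplier B (FOB):
CIF value = FOB price + freight + insurance = 435211.86 + 4260.82 + 409.18 = 439881.86
Import duty = 439881.86 × 20.8% = 91495.43
Buyer bears (B): 4260.82 + 409.18 + 1135.30 + 470.61 + 163.36 = 6439.27
Landed cost (B) = invoice 435211.86 + 6439.27 + duty 91495.43 = 533146.56
Difference = |587824.01 − 533146.56| = 54677.45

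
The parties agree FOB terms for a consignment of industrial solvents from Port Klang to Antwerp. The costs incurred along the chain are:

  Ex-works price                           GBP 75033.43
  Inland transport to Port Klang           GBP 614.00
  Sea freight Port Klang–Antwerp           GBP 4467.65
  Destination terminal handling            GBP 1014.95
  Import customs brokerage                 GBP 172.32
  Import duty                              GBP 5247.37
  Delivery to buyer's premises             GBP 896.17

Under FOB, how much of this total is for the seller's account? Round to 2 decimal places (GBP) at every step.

Seller's account: GBP 75647.43

FOB: the seller bears costs until goods are on board at the origin port; the buyer bears freight, insurance and all costs thereafter.
Seller's account: goods 75033.43 + inland to port 614.00 = 75647.43
Buyer's account: freight 4467.65 + destination terminal 1014.95 + brokerage 172.32 + duty 5247.37 + delivery 896.17 = 11798.46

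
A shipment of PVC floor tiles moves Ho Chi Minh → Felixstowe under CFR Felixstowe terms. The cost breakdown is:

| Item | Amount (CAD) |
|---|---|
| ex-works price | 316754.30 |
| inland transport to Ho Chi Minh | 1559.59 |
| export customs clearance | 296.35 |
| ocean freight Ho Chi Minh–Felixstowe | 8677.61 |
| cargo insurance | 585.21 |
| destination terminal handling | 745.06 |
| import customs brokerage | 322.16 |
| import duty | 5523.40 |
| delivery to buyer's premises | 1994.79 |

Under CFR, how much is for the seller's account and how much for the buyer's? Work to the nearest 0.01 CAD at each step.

CFR: the seller pays costs through ocean freight to the destination port, but not insurance.
Seller's account: goods 316754.30 + inland to port 1559.59 + export clearance 296.35 + freight 8677.61 = 327287.85
Buyer's account: insurance 585.21 + destination terminal 745.06 + brokerage 322.16 + duty 5523.40 + delivery 1994.79 = 9170.62

Seller: CAD 327287.85; buyer: CAD 9170.62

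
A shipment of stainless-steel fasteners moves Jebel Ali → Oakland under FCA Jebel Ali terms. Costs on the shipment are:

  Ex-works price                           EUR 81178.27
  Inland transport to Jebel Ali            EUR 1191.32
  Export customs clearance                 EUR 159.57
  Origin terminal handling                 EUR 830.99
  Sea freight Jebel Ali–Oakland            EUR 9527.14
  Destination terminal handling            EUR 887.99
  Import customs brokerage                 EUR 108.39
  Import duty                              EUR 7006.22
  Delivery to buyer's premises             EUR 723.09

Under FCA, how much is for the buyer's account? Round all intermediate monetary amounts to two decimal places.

Buyer's account: EUR 19083.82

FCA: the seller delivers export-cleared goods to the carrier; the buyer bears costs from that point.
Seller's account: goods 81178.27 + inland to port 1191.32 + export clearance 159.57 = 82529.16
Buyer's account: origin terminal 830.99 + freight 9527.14 + destination terminal 887.99 + brokerage 108.39 + duty 7006.22 + delivery 723.09 = 19083.82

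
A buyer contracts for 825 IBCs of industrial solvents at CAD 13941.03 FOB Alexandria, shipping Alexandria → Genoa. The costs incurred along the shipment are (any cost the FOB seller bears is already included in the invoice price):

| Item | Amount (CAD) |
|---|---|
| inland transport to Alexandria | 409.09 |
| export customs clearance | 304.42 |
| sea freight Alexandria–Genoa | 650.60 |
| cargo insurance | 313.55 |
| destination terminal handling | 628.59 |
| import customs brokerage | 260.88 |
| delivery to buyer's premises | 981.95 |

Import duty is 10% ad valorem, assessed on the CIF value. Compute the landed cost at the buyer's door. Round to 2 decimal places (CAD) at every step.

FOB: the seller bears costs until goods are on board at the origin port; the buyer bears freight, insurance and all costs thereafter.
Already in the invoice (seller's account under FOB): inland to port, export clearance — exclude.
CIF value = FOB price + freight + insurance = 13941.03 + 650.60 + 313.55 = 14905.18
Import duty = 14905.18 × 10% = 1490.52
Buyer bears: freight 650.60 + insurance 313.55 + destination terminal 628.59 + brokerage 260.88 + delivery 981.95 + duty 1490.52 = 4326.09
Landed cost = invoice 13941.03 + 4326.09 = 18267.12

Total landed cost: CAD 18267.12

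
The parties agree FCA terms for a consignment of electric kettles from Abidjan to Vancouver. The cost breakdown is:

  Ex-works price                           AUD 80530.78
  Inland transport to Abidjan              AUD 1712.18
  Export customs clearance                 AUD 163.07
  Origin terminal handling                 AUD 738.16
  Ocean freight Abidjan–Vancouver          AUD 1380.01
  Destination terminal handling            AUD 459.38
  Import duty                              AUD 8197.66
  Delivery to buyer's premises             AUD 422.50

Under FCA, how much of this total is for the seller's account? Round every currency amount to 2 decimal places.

Seller's account: AUD 82406.03

FCA: the seller delivers export-cleared goods to the carrier; the buyer bears costs from that point.
Seller's account: goods 80530.78 + inland to port 1712.18 + export clearance 163.07 = 82406.03
Buyer's account: origin terminal 738.16 + freight 1380.01 + destination terminal 459.38 + duty 8197.66 + delivery 422.50 = 11197.71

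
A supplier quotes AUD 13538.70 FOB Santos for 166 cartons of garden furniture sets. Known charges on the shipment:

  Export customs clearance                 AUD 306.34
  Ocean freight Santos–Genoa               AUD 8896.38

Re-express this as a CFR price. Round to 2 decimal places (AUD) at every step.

CFR price: AUD 22435.08

Not relevant to the conversion: export clearance — on the seller under both FOB and CFR; already in the FOB price and stays in the CFR price.
From FOB to CFR, the seller additionally bears: freight.
CFR price = 13538.70 + 8896.38 = 22435.08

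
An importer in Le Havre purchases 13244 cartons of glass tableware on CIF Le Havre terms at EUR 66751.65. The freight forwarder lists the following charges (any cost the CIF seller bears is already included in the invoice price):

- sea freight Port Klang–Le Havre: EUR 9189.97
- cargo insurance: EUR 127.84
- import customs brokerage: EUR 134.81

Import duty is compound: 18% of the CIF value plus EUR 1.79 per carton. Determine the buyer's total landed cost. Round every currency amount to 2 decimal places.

Total landed cost: EUR 102608.52

CIF: the seller pays costs through ocean freight and marine insurance to the destination port.
Already in the invoice (seller's account under CIF): freight, insurance — exclude.
The CIF price already equals the CIF value: 66751.65
Ad valorem component: 66751.65 × 18% = 12015.30
Specific component: 13244 × 1.79 = 23706.76
Import duty = 12015.30 + 23706.76 = 35722.06
Buyer bears: brokerage 134.81 + duty 35722.06 = 35856.87
Landed cost = invoice 66751.65 + 35856.87 = 102608.52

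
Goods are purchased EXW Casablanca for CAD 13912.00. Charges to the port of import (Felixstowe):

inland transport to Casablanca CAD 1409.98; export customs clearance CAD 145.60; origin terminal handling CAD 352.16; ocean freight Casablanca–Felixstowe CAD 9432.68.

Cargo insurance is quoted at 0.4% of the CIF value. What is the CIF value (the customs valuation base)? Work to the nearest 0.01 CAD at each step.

Let C be the CIF value. C = EXW price + pre-shipment costs + freight + 0.4% × C
C − 0.4% × C = 13912.00 + 1409.98 + 145.60 + 352.16 + 9432.68
0.996 × C = 25252.42
C = 25252.42 / 0.996 = 25353.84
Insurance premium = 0.4% × 25353.84 = 101.42

CIF value: CAD 25353.84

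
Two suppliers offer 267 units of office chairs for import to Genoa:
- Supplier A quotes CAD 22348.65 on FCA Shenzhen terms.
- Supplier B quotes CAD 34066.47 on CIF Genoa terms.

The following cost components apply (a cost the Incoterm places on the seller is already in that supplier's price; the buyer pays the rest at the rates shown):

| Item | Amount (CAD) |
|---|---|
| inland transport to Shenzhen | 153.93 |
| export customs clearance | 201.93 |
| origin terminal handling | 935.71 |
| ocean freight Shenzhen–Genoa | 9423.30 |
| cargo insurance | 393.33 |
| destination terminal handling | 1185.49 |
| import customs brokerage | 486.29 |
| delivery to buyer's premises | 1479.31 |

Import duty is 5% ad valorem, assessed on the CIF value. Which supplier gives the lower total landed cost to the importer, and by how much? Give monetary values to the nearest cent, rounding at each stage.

Supplier A is cheaper by CAD 1013.75

Supplier A (FCA):
CIF value = FCA price + origin terminal + freight + insurance = 22348.65 + 935.71 + 9423.30 + 393.33 = 33100.99
Import duty = 33100.99 × 5% = 1655.05
Buyer bears (A): 935.71 + 9423.30 + 393.33 + 1185.49 + 486.29 + 1479.31 = 13903.43
Landed cost (A) = invoice 22348.65 + 13903.43 + duty 1655.05 = 37907.13
Supplier B (CIF):
The CIF price already equals the CIF value: 34066.47
Import duty = 34066.47 × 5% = 1703.32
Buyer bears (B): 1185.49 + 486.29 + 1479.31 = 3151.09
Landed cost (B) = invoice 34066.47 + 3151.09 + duty 1703.32 = 38920.88
Difference = |37907.13 − 38920.88| = 1013.75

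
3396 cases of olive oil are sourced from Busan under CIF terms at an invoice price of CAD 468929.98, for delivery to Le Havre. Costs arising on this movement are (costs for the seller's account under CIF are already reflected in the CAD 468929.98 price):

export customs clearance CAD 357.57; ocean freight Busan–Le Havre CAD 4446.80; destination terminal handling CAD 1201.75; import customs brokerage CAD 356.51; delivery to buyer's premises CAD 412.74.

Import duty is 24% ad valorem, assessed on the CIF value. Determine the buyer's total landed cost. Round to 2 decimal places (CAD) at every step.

Total landed cost: CAD 583444.18

CIF: the seller pays costs through ocean freight and marine insurance to the destination port.
Already in the invoice (seller's account under CIF): export clearance, freight — exclude.
The CIF price already equals the CIF value: 468929.98
Import duty = 468929.98 × 24% = 112543.20
Buyer bears: destination terminal 1201.75 + brokerage 356.51 + delivery 412.74 + duty 112543.20 = 114514.20
Landed cost = invoice 468929.98 + 114514.20 = 583444.18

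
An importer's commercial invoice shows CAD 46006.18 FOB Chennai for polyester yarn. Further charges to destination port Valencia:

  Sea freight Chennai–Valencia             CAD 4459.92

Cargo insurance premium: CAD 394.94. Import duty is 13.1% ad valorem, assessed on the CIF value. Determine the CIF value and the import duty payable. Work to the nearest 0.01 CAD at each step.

CIF value: CAD 50861.04; import duty: CAD 6662.80

CIF = FOB price + freight + insurance
CIF = 46006.18 + 4459.92 + 394.94 = 50861.04
Import duty = 50861.04 × 13.1% = 6662.80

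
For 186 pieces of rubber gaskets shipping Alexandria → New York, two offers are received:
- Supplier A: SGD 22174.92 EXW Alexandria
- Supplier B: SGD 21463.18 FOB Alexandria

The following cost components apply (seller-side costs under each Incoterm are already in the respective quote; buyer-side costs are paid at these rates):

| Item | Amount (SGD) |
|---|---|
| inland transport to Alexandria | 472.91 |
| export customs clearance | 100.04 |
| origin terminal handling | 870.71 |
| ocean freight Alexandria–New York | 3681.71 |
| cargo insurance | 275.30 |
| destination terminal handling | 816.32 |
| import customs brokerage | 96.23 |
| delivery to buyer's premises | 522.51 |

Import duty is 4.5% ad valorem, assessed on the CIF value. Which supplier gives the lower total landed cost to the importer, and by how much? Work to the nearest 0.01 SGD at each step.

Supplier A (EXW):
CIF value = EXW price + inland to port + export clearance + origin terminal + freight + insurance = 22174.92 + 472.91 + 100.04 + 870.71 + 3681.71 + 275.30 = 27575.59
Import duty = 27575.59 × 4.5% = 1240.90
Buyer bears (A): 472.91 + 100.04 + 870.71 + 3681.71 + 275.30 + 816.32 + 96.23 + 522.51 = 6835.73
Landed cost (A) = invoice 22174.92 + 6835.73 + duty 1240.90 = 30251.55
Supplier B (FOB):
CIF value = FOB price + freight + insurance = 21463.18 + 3681.71 + 275.30 = 25420.19
Import duty = 25420.19 × 4.5% = 1143.91
Buyer bears (B): 3681.71 + 275.30 + 816.32 + 96.23 + 522.51 = 5392.07
Landed cost (B) = invoice 21463.18 + 5392.07 + duty 1143.91 = 27999.16
Difference = |30251.55 − 27999.16| = 2252.39

Supplier B is cheaper by SGD 2252.39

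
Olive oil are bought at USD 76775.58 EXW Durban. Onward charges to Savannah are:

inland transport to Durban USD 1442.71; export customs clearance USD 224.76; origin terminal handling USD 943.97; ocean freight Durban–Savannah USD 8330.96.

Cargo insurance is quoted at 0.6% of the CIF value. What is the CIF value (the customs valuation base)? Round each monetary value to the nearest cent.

CIF value: USD 88247.46

Let C be the CIF value. C = EXW price + pre-shipment costs + freight + 0.6% × C
C − 0.6% × C = 76775.58 + 1442.71 + 224.76 + 943.97 + 8330.96
0.994 × C = 87717.98
C = 87717.98 / 0.994 = 88247.46
Insurance premium = 0.6% × 88247.46 = 529.48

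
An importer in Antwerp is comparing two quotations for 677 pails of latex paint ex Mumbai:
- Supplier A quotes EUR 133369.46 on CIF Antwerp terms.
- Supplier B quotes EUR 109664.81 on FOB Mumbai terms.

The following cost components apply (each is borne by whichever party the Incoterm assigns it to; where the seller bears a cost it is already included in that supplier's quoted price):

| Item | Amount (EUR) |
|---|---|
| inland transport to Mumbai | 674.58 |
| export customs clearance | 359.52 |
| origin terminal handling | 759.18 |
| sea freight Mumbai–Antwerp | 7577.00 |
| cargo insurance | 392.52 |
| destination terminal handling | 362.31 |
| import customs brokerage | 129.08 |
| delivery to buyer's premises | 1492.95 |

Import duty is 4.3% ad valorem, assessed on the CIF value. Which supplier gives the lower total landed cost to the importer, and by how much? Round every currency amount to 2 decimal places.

Supplier A (CIF):
The CIF price already equals the CIF value: 133369.46
Import duty = 133369.46 × 4.3% = 5734.89
Buyer bears (A): 362.31 + 129.08 + 1492.95 = 1984.34
Landed cost (A) = invoice 133369.46 + 1984.34 + duty 5734.89 = 141088.69
Supplier B (FOB):
CIF value = FOB price + freight + insurance = 109664.81 + 7577.00 + 392.52 = 117634.33
Import duty = 117634.33 × 4.3% = 5058.28
Buyer bears (B): 7577.00 + 392.52 + 362.31 + 129.08 + 1492.95 = 9953.86
Landed cost (B) = invoice 109664.81 + 9953.86 + duty 5058.28 = 124676.95
Difference = |141088.69 − 124676.95| = 16411.74

Supplier B is cheaper by EUR 16411.74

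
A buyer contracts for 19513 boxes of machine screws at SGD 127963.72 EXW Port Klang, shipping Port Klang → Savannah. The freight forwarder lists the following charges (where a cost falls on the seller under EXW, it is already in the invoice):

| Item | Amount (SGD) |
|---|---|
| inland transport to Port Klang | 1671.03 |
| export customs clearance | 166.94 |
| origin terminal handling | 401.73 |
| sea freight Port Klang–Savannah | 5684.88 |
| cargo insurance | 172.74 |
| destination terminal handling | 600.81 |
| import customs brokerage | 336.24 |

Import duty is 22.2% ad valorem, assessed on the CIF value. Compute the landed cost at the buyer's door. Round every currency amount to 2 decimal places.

Total landed cost: SGD 167203.64

EXW: the seller makes goods available at their premises; the buyer bears all onward costs.
CIF value = EXW price + inland to port + export clearance + origin terminal + freight + insurance = 127963.72 + 1671.03 + 166.94 + 401.73 + 5684.88 + 172.74 = 136061.04
Import duty = 136061.04 × 22.2% = 30205.55
Buyer bears: inland to port 1671.03 + export clearance 166.94 + origin terminal 401.73 + freight 5684.88 + insurance 172.74 + destination terminal 600.81 + brokerage 336.24 + duty 30205.55 = 39239.92
Landed cost = invoice 127963.72 + 39239.92 = 167203.64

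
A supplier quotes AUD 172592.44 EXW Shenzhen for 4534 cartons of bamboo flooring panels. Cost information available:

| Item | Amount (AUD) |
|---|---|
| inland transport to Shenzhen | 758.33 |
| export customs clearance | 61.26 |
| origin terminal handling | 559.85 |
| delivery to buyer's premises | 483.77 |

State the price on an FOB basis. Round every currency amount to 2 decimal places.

Not relevant to the conversion: delivery — on the buyer under both terms; not part of either seller's price.
From EXW to FOB, the seller additionally bears: inland to port, export clearance, origin terminal.
FOB price = 172592.44 + 758.33 + 61.26 + 559.85 = 173971.88

FOB price: AUD 173971.88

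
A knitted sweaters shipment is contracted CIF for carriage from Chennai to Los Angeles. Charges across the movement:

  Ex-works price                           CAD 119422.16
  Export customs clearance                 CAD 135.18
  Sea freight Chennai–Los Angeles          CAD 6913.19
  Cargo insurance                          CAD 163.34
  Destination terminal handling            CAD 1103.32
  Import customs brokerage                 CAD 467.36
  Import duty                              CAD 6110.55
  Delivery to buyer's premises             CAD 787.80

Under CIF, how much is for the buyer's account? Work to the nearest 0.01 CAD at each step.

CIF: the seller pays costs through ocean freight and marine insurance to the destination port.
Seller's account: goods 119422.16 + export clearance 135.18 + freight 6913.19 + insurance 163.34 = 126633.87
Buyer's account: destination terminal 1103.32 + brokerage 467.36 + duty 6110.55 + delivery 787.80 = 8469.03

Buyer's account: CAD 8469.03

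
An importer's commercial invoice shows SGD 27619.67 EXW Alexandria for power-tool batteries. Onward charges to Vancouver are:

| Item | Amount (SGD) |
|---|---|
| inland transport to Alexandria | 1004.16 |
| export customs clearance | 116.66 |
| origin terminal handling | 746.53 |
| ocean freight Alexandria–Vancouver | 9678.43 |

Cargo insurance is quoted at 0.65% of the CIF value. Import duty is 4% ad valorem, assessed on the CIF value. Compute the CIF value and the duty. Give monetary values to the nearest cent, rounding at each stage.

CIF value: SGD 39421.69; import duty: SGD 1576.87

Let C be the CIF value. C = EXW price + pre-shipment costs + freight + 0.65% × C
C − 0.65% × C = 27619.67 + 1004.16 + 116.66 + 746.53 + 9678.43
0.9935 × C = 39165.45
C = 39165.45 / 0.9935 = 39421.69
Insurance premium = 0.65% × 39421.69 = 256.24
Import duty = 39421.69 × 4% = 1576.87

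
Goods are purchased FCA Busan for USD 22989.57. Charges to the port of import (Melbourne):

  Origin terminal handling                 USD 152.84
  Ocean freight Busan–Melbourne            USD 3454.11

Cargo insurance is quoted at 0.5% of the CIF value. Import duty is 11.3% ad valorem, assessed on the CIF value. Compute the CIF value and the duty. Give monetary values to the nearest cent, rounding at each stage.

Let C be the CIF value. C = FCA price + pre-shipment costs + freight + 0.5% × C
C − 0.5% × C = 22989.57 + 152.84 + 3454.11
0.995 × C = 26596.52
C = 26596.52 / 0.995 = 26730.17
Insurance premium = 0.5% × 26730.17 = 133.65
Import duty = 26730.17 × 11.3% = 3020.51

CIF value: USD 26730.17; import duty: USD 3020.51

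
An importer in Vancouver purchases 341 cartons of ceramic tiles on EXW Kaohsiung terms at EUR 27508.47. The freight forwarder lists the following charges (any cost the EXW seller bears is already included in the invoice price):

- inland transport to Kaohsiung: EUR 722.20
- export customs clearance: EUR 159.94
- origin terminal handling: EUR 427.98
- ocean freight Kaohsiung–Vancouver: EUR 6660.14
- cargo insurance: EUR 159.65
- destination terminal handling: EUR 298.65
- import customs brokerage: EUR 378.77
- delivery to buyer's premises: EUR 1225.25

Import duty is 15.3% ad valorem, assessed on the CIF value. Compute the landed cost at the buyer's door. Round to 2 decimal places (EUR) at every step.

EXW: the seller makes goods available at their premises; the buyer bears all onward costs.
CIF value = EXW price + inland to port + export clearance + origin terminal + freight + insurance = 27508.47 + 722.20 + 159.94 + 427.98 + 6660.14 + 159.65 = 35638.38
Import duty = 35638.38 × 15.3% = 5452.67
Buyer bears: inland to port 722.20 + export clearance 159.94 + origin terminal 427.98 + freight 6660.14 + insurance 159.65 + destination terminal 298.65 + brokerage 378.77 + delivery 1225.25 + duty 5452.67 = 15485.25
Landed cost = invoice 27508.47 + 15485.25 = 42993.72

Total landed cost: EUR 42993.72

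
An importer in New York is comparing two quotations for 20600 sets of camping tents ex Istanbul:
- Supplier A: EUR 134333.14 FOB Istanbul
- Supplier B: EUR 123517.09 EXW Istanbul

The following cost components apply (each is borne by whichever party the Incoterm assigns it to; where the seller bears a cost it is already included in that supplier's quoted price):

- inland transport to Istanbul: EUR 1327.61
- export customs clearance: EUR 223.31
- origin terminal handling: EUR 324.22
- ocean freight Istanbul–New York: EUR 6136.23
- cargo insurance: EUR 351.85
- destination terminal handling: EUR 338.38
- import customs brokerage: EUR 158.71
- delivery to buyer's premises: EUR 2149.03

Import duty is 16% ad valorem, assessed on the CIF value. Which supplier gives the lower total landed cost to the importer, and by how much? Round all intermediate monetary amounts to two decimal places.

Supplier A (FOB):
CIF value = FOB price + freight + insurance = 134333.14 + 6136.23 + 351.85 = 140821.22
Import duty = 140821.22 × 16% = 22531.40
Buyer bears (A): 6136.23 + 351.85 + 338.38 + 158.71 + 2149.03 = 9134.20
Landed cost (A) = invoice 134333.14 + 9134.20 + duty 22531.40 = 165998.74
Supplier B (EXW):
CIF value = EXW price + inland to port + export clearance + origin terminal + freight + insurance = 123517.09 + 1327.61 + 223.31 + 324.22 + 6136.23 + 351.85 = 131880.31
Import duty = 131880.31 × 16% = 21100.85
Buyer bears (B): 1327.61 + 223.31 + 324.22 + 6136.23 + 351.85 + 338.38 + 158.71 + 2149.03 = 11009.34
Landed cost (B) = invoice 123517.09 + 11009.34 + duty 21100.85 = 155627.28
Difference = |165998.74 − 155627.28| = 10371.46

Supplier B is cheaper by EUR 10371.46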